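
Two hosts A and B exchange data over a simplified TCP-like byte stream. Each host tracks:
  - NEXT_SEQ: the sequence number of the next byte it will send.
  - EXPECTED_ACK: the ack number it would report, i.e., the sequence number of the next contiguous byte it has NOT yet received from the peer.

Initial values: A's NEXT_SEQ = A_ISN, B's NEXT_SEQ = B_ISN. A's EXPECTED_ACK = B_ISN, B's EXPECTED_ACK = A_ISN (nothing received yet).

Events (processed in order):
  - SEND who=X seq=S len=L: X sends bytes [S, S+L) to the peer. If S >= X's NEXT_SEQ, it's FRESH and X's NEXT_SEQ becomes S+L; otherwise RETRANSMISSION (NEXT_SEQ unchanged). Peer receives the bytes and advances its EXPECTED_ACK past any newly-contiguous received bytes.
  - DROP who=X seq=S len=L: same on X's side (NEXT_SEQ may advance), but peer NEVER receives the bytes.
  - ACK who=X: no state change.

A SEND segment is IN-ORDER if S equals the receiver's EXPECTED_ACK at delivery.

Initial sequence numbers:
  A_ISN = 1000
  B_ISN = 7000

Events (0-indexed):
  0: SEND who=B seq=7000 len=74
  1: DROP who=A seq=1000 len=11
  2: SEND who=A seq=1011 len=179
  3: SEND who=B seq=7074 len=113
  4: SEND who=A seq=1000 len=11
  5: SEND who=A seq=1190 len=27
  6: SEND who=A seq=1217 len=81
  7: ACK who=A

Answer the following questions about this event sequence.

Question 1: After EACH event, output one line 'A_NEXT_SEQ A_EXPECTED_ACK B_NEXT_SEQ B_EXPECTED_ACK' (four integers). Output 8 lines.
1000 7074 7074 1000
1011 7074 7074 1000
1190 7074 7074 1000
1190 7187 7187 1000
1190 7187 7187 1190
1217 7187 7187 1217
1298 7187 7187 1298
1298 7187 7187 1298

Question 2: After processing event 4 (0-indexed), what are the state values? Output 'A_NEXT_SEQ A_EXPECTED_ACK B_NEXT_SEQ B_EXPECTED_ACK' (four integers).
After event 0: A_seq=1000 A_ack=7074 B_seq=7074 B_ack=1000
After event 1: A_seq=1011 A_ack=7074 B_seq=7074 B_ack=1000
After event 2: A_seq=1190 A_ack=7074 B_seq=7074 B_ack=1000
After event 3: A_seq=1190 A_ack=7187 B_seq=7187 B_ack=1000
After event 4: A_seq=1190 A_ack=7187 B_seq=7187 B_ack=1190

1190 7187 7187 1190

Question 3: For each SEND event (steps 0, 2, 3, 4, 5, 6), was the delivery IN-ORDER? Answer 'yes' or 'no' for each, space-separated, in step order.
Step 0: SEND seq=7000 -> in-order
Step 2: SEND seq=1011 -> out-of-order
Step 3: SEND seq=7074 -> in-order
Step 4: SEND seq=1000 -> in-order
Step 5: SEND seq=1190 -> in-order
Step 6: SEND seq=1217 -> in-order

Answer: yes no yes yes yes yes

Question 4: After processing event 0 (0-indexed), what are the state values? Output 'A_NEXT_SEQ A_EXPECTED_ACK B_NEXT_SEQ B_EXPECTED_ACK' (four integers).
After event 0: A_seq=1000 A_ack=7074 B_seq=7074 B_ack=1000

1000 7074 7074 1000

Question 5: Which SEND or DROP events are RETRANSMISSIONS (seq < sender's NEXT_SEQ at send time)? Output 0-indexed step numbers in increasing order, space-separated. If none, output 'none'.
Answer: 4

Derivation:
Step 0: SEND seq=7000 -> fresh
Step 1: DROP seq=1000 -> fresh
Step 2: SEND seq=1011 -> fresh
Step 3: SEND seq=7074 -> fresh
Step 4: SEND seq=1000 -> retransmit
Step 5: SEND seq=1190 -> fresh
Step 6: SEND seq=1217 -> fresh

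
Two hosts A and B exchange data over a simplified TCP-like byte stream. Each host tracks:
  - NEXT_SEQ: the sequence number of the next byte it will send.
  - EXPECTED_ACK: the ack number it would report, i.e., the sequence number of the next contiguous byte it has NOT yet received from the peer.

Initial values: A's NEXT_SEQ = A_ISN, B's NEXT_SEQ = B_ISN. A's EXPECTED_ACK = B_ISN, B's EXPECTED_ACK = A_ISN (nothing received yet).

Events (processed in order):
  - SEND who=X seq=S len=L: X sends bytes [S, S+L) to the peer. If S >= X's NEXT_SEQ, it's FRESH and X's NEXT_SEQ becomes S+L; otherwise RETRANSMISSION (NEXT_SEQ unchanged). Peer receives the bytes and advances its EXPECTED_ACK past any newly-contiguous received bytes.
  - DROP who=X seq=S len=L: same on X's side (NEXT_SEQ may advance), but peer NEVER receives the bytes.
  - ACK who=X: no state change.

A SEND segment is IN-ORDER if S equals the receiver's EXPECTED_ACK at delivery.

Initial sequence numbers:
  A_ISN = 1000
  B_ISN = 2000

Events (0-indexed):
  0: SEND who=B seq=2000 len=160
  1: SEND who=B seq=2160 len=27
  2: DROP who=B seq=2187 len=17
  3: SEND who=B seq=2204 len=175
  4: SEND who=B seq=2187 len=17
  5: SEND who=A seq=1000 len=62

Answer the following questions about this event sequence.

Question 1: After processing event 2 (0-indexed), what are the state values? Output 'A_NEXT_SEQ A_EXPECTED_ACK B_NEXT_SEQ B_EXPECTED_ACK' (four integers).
After event 0: A_seq=1000 A_ack=2160 B_seq=2160 B_ack=1000
After event 1: A_seq=1000 A_ack=2187 B_seq=2187 B_ack=1000
After event 2: A_seq=1000 A_ack=2187 B_seq=2204 B_ack=1000

1000 2187 2204 1000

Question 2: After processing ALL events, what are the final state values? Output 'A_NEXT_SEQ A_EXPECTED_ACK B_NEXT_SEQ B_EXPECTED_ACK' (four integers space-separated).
Answer: 1062 2379 2379 1062

Derivation:
After event 0: A_seq=1000 A_ack=2160 B_seq=2160 B_ack=1000
After event 1: A_seq=1000 A_ack=2187 B_seq=2187 B_ack=1000
After event 2: A_seq=1000 A_ack=2187 B_seq=2204 B_ack=1000
After event 3: A_seq=1000 A_ack=2187 B_seq=2379 B_ack=1000
After event 4: A_seq=1000 A_ack=2379 B_seq=2379 B_ack=1000
After event 5: A_seq=1062 A_ack=2379 B_seq=2379 B_ack=1062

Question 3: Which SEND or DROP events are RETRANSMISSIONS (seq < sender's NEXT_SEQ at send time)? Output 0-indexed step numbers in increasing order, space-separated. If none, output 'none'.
Step 0: SEND seq=2000 -> fresh
Step 1: SEND seq=2160 -> fresh
Step 2: DROP seq=2187 -> fresh
Step 3: SEND seq=2204 -> fresh
Step 4: SEND seq=2187 -> retransmit
Step 5: SEND seq=1000 -> fresh

Answer: 4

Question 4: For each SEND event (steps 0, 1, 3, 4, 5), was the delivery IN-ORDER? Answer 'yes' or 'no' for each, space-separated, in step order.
Step 0: SEND seq=2000 -> in-order
Step 1: SEND seq=2160 -> in-order
Step 3: SEND seq=2204 -> out-of-order
Step 4: SEND seq=2187 -> in-order
Step 5: SEND seq=1000 -> in-order

Answer: yes yes no yes yes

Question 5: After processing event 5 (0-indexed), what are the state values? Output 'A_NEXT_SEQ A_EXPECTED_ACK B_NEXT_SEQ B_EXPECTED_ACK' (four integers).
After event 0: A_seq=1000 A_ack=2160 B_seq=2160 B_ack=1000
After event 1: A_seq=1000 A_ack=2187 B_seq=2187 B_ack=1000
After event 2: A_seq=1000 A_ack=2187 B_seq=2204 B_ack=1000
After event 3: A_seq=1000 A_ack=2187 B_seq=2379 B_ack=1000
After event 4: A_seq=1000 A_ack=2379 B_seq=2379 B_ack=1000
After event 5: A_seq=1062 A_ack=2379 B_seq=2379 B_ack=1062

1062 2379 2379 1062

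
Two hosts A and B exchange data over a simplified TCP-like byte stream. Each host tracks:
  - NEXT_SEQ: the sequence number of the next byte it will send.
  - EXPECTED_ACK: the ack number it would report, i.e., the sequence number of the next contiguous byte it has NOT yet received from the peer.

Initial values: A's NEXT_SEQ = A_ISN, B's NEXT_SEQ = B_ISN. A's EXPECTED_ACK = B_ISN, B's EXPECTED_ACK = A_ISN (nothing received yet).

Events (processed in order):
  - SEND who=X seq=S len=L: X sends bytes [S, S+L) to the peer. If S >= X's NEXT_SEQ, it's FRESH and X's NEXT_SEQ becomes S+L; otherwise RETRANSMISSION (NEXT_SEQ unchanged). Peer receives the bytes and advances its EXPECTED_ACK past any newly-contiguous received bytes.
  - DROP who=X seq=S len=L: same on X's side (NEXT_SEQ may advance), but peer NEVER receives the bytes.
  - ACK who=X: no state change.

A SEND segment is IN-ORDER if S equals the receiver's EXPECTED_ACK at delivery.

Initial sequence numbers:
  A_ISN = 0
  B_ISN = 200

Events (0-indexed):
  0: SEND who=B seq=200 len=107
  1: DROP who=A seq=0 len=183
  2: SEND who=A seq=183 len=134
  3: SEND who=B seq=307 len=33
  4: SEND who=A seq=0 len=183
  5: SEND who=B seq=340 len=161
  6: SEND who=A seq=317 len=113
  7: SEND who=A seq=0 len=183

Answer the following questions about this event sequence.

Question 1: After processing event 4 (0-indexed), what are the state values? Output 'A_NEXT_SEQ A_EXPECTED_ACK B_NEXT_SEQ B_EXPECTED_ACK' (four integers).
After event 0: A_seq=0 A_ack=307 B_seq=307 B_ack=0
After event 1: A_seq=183 A_ack=307 B_seq=307 B_ack=0
After event 2: A_seq=317 A_ack=307 B_seq=307 B_ack=0
After event 3: A_seq=317 A_ack=340 B_seq=340 B_ack=0
After event 4: A_seq=317 A_ack=340 B_seq=340 B_ack=317

317 340 340 317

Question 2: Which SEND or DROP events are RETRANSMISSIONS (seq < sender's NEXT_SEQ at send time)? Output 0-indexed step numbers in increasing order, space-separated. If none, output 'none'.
Answer: 4 7

Derivation:
Step 0: SEND seq=200 -> fresh
Step 1: DROP seq=0 -> fresh
Step 2: SEND seq=183 -> fresh
Step 3: SEND seq=307 -> fresh
Step 4: SEND seq=0 -> retransmit
Step 5: SEND seq=340 -> fresh
Step 6: SEND seq=317 -> fresh
Step 7: SEND seq=0 -> retransmit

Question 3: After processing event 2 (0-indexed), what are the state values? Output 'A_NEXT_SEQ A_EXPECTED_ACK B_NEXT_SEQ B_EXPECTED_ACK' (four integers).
After event 0: A_seq=0 A_ack=307 B_seq=307 B_ack=0
After event 1: A_seq=183 A_ack=307 B_seq=307 B_ack=0
After event 2: A_seq=317 A_ack=307 B_seq=307 B_ack=0

317 307 307 0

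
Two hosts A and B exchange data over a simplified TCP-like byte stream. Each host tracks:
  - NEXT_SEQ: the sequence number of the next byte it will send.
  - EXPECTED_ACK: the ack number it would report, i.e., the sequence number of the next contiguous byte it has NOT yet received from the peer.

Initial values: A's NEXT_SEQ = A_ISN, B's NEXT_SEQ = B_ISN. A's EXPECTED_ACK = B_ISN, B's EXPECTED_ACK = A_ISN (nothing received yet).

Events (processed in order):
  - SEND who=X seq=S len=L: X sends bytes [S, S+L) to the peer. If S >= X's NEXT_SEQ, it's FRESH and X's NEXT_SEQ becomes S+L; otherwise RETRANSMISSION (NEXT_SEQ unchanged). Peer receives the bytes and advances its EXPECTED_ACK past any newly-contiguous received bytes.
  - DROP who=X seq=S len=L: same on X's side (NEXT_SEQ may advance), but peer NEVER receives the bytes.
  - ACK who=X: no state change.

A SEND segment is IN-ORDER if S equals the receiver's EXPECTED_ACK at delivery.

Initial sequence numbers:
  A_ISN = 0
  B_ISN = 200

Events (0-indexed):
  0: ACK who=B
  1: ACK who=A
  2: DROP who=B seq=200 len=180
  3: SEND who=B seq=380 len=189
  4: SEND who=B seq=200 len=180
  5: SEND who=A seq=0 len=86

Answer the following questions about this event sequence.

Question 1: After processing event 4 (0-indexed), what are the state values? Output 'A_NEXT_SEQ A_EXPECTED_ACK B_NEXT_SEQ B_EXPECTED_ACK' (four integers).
After event 0: A_seq=0 A_ack=200 B_seq=200 B_ack=0
After event 1: A_seq=0 A_ack=200 B_seq=200 B_ack=0
After event 2: A_seq=0 A_ack=200 B_seq=380 B_ack=0
After event 3: A_seq=0 A_ack=200 B_seq=569 B_ack=0
After event 4: A_seq=0 A_ack=569 B_seq=569 B_ack=0

0 569 569 0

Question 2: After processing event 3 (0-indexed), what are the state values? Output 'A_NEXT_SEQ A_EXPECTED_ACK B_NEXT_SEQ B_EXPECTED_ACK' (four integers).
After event 0: A_seq=0 A_ack=200 B_seq=200 B_ack=0
After event 1: A_seq=0 A_ack=200 B_seq=200 B_ack=0
After event 2: A_seq=0 A_ack=200 B_seq=380 B_ack=0
After event 3: A_seq=0 A_ack=200 B_seq=569 B_ack=0

0 200 569 0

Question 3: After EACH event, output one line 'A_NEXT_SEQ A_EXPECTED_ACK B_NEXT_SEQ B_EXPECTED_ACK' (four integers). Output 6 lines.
0 200 200 0
0 200 200 0
0 200 380 0
0 200 569 0
0 569 569 0
86 569 569 86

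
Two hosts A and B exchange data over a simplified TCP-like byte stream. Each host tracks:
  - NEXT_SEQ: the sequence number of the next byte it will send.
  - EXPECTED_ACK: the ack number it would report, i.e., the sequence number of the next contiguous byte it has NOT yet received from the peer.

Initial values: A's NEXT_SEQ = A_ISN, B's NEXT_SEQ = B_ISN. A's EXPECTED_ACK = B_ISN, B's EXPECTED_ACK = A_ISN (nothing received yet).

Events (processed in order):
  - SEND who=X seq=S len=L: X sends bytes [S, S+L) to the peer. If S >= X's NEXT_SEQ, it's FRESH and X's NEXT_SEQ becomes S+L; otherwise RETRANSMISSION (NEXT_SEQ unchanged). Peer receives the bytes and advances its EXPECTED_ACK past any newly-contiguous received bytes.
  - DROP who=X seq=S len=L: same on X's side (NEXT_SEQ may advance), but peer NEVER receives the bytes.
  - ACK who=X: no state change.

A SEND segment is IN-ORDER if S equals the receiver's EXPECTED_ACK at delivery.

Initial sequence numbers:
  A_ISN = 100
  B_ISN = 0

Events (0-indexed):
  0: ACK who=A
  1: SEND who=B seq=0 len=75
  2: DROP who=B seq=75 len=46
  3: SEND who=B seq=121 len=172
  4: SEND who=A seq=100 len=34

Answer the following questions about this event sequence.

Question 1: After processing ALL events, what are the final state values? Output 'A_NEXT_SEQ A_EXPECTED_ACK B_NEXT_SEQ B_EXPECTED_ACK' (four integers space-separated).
After event 0: A_seq=100 A_ack=0 B_seq=0 B_ack=100
After event 1: A_seq=100 A_ack=75 B_seq=75 B_ack=100
After event 2: A_seq=100 A_ack=75 B_seq=121 B_ack=100
After event 3: A_seq=100 A_ack=75 B_seq=293 B_ack=100
After event 4: A_seq=134 A_ack=75 B_seq=293 B_ack=134

Answer: 134 75 293 134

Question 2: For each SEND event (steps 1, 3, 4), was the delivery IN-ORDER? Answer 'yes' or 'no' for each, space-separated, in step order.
Step 1: SEND seq=0 -> in-order
Step 3: SEND seq=121 -> out-of-order
Step 4: SEND seq=100 -> in-order

Answer: yes no yes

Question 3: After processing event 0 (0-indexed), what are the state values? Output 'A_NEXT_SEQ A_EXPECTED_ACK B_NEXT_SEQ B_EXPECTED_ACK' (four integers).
After event 0: A_seq=100 A_ack=0 B_seq=0 B_ack=100

100 0 0 100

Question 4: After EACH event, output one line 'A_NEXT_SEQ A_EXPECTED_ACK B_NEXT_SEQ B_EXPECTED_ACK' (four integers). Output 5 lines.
100 0 0 100
100 75 75 100
100 75 121 100
100 75 293 100
134 75 293 134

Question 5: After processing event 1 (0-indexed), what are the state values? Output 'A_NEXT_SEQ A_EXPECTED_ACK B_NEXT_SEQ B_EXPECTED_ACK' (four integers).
After event 0: A_seq=100 A_ack=0 B_seq=0 B_ack=100
After event 1: A_seq=100 A_ack=75 B_seq=75 B_ack=100

100 75 75 100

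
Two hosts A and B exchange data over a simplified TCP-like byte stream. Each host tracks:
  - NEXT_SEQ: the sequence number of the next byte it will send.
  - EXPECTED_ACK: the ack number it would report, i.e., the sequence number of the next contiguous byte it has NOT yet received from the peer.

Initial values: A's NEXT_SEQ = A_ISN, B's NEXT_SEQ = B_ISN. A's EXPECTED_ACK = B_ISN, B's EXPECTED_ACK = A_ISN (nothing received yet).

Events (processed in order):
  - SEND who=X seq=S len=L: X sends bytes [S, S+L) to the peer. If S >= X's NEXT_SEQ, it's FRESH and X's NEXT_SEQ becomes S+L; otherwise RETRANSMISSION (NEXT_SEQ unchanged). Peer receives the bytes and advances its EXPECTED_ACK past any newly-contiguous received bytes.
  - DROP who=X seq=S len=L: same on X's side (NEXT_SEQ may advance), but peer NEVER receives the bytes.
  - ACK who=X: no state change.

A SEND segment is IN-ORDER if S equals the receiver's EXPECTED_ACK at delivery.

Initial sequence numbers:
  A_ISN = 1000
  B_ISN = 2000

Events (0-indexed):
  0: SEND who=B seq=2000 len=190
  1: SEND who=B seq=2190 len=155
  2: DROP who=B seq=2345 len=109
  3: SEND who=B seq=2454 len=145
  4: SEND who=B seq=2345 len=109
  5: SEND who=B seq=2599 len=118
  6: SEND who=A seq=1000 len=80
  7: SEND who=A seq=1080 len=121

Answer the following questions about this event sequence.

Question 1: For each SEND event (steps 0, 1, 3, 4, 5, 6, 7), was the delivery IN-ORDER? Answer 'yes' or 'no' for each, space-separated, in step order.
Answer: yes yes no yes yes yes yes

Derivation:
Step 0: SEND seq=2000 -> in-order
Step 1: SEND seq=2190 -> in-order
Step 3: SEND seq=2454 -> out-of-order
Step 4: SEND seq=2345 -> in-order
Step 5: SEND seq=2599 -> in-order
Step 6: SEND seq=1000 -> in-order
Step 7: SEND seq=1080 -> in-order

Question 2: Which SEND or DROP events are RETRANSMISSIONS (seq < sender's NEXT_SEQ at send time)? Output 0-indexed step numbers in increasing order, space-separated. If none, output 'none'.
Step 0: SEND seq=2000 -> fresh
Step 1: SEND seq=2190 -> fresh
Step 2: DROP seq=2345 -> fresh
Step 3: SEND seq=2454 -> fresh
Step 4: SEND seq=2345 -> retransmit
Step 5: SEND seq=2599 -> fresh
Step 6: SEND seq=1000 -> fresh
Step 7: SEND seq=1080 -> fresh

Answer: 4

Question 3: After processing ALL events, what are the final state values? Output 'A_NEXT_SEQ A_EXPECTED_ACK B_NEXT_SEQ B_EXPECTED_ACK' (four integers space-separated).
After event 0: A_seq=1000 A_ack=2190 B_seq=2190 B_ack=1000
After event 1: A_seq=1000 A_ack=2345 B_seq=2345 B_ack=1000
After event 2: A_seq=1000 A_ack=2345 B_seq=2454 B_ack=1000
After event 3: A_seq=1000 A_ack=2345 B_seq=2599 B_ack=1000
After event 4: A_seq=1000 A_ack=2599 B_seq=2599 B_ack=1000
After event 5: A_seq=1000 A_ack=2717 B_seq=2717 B_ack=1000
After event 6: A_seq=1080 A_ack=2717 B_seq=2717 B_ack=1080
After event 7: A_seq=1201 A_ack=2717 B_seq=2717 B_ack=1201

Answer: 1201 2717 2717 1201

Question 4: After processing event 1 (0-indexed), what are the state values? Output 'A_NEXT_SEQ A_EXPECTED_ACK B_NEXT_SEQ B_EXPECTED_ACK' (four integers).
After event 0: A_seq=1000 A_ack=2190 B_seq=2190 B_ack=1000
After event 1: A_seq=1000 A_ack=2345 B_seq=2345 B_ack=1000

1000 2345 2345 1000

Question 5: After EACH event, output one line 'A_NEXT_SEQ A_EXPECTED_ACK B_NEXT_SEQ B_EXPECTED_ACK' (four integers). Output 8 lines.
1000 2190 2190 1000
1000 2345 2345 1000
1000 2345 2454 1000
1000 2345 2599 1000
1000 2599 2599 1000
1000 2717 2717 1000
1080 2717 2717 1080
1201 2717 2717 1201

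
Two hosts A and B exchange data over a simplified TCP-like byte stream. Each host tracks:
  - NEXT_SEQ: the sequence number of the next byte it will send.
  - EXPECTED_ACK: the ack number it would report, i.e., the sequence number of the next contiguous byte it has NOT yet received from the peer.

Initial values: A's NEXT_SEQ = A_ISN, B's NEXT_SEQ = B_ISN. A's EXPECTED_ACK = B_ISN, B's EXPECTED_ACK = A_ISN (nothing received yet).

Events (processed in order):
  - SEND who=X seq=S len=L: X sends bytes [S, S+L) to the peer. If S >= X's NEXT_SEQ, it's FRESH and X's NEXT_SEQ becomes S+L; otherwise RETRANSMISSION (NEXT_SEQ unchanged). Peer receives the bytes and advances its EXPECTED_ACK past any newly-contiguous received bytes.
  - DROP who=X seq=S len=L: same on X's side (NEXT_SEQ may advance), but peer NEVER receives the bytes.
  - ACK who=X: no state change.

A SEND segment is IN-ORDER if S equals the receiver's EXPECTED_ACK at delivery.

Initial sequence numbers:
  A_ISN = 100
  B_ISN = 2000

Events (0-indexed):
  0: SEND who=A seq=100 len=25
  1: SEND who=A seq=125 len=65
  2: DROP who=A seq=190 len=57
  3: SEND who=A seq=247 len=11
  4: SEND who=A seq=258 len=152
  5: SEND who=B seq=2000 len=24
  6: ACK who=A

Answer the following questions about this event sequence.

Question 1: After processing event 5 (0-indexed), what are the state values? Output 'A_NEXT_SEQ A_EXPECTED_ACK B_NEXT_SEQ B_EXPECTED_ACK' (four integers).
After event 0: A_seq=125 A_ack=2000 B_seq=2000 B_ack=125
After event 1: A_seq=190 A_ack=2000 B_seq=2000 B_ack=190
After event 2: A_seq=247 A_ack=2000 B_seq=2000 B_ack=190
After event 3: A_seq=258 A_ack=2000 B_seq=2000 B_ack=190
After event 4: A_seq=410 A_ack=2000 B_seq=2000 B_ack=190
After event 5: A_seq=410 A_ack=2024 B_seq=2024 B_ack=190

410 2024 2024 190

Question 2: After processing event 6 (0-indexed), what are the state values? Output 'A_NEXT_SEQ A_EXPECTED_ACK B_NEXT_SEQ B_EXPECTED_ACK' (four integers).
After event 0: A_seq=125 A_ack=2000 B_seq=2000 B_ack=125
After event 1: A_seq=190 A_ack=2000 B_seq=2000 B_ack=190
After event 2: A_seq=247 A_ack=2000 B_seq=2000 B_ack=190
After event 3: A_seq=258 A_ack=2000 B_seq=2000 B_ack=190
After event 4: A_seq=410 A_ack=2000 B_seq=2000 B_ack=190
After event 5: A_seq=410 A_ack=2024 B_seq=2024 B_ack=190
After event 6: A_seq=410 A_ack=2024 B_seq=2024 B_ack=190

410 2024 2024 190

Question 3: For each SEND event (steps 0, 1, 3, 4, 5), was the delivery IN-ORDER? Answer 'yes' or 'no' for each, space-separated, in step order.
Answer: yes yes no no yes

Derivation:
Step 0: SEND seq=100 -> in-order
Step 1: SEND seq=125 -> in-order
Step 3: SEND seq=247 -> out-of-order
Step 4: SEND seq=258 -> out-of-order
Step 5: SEND seq=2000 -> in-order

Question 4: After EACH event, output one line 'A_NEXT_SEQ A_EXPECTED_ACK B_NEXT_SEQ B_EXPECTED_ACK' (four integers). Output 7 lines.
125 2000 2000 125
190 2000 2000 190
247 2000 2000 190
258 2000 2000 190
410 2000 2000 190
410 2024 2024 190
410 2024 2024 190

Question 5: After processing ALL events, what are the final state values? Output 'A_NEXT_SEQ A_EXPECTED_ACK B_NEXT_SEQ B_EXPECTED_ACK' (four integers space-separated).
After event 0: A_seq=125 A_ack=2000 B_seq=2000 B_ack=125
After event 1: A_seq=190 A_ack=2000 B_seq=2000 B_ack=190
After event 2: A_seq=247 A_ack=2000 B_seq=2000 B_ack=190
After event 3: A_seq=258 A_ack=2000 B_seq=2000 B_ack=190
After event 4: A_seq=410 A_ack=2000 B_seq=2000 B_ack=190
After event 5: A_seq=410 A_ack=2024 B_seq=2024 B_ack=190
After event 6: A_seq=410 A_ack=2024 B_seq=2024 B_ack=190

Answer: 410 2024 2024 190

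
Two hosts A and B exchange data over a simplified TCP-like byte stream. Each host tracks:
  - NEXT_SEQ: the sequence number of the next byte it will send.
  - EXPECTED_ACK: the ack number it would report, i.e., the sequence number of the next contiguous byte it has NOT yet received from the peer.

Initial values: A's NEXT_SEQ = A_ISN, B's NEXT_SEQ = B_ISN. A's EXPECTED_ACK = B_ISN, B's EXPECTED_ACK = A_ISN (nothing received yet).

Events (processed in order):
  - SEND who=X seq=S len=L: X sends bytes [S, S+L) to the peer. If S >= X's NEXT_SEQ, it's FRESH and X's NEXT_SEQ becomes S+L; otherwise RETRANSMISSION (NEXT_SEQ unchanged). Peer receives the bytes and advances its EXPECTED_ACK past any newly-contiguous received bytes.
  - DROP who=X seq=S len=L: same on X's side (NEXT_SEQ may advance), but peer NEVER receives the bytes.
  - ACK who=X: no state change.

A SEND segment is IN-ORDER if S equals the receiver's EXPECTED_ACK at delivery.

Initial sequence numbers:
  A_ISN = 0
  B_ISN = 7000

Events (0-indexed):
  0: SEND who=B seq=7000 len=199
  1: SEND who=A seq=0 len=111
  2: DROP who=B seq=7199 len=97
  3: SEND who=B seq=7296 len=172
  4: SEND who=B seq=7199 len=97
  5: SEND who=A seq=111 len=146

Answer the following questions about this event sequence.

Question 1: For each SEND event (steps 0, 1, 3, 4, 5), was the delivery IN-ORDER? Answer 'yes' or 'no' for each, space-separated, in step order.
Step 0: SEND seq=7000 -> in-order
Step 1: SEND seq=0 -> in-order
Step 3: SEND seq=7296 -> out-of-order
Step 4: SEND seq=7199 -> in-order
Step 5: SEND seq=111 -> in-order

Answer: yes yes no yes yes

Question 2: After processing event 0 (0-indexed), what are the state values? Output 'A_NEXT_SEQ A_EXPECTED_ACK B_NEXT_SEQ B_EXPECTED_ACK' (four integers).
After event 0: A_seq=0 A_ack=7199 B_seq=7199 B_ack=0

0 7199 7199 0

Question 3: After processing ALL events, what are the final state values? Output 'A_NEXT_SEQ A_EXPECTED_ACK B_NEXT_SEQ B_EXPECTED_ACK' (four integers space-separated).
Answer: 257 7468 7468 257

Derivation:
After event 0: A_seq=0 A_ack=7199 B_seq=7199 B_ack=0
After event 1: A_seq=111 A_ack=7199 B_seq=7199 B_ack=111
After event 2: A_seq=111 A_ack=7199 B_seq=7296 B_ack=111
After event 3: A_seq=111 A_ack=7199 B_seq=7468 B_ack=111
After event 4: A_seq=111 A_ack=7468 B_seq=7468 B_ack=111
After event 5: A_seq=257 A_ack=7468 B_seq=7468 B_ack=257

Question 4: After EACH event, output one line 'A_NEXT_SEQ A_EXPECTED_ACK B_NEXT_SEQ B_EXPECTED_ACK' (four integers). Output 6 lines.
0 7199 7199 0
111 7199 7199 111
111 7199 7296 111
111 7199 7468 111
111 7468 7468 111
257 7468 7468 257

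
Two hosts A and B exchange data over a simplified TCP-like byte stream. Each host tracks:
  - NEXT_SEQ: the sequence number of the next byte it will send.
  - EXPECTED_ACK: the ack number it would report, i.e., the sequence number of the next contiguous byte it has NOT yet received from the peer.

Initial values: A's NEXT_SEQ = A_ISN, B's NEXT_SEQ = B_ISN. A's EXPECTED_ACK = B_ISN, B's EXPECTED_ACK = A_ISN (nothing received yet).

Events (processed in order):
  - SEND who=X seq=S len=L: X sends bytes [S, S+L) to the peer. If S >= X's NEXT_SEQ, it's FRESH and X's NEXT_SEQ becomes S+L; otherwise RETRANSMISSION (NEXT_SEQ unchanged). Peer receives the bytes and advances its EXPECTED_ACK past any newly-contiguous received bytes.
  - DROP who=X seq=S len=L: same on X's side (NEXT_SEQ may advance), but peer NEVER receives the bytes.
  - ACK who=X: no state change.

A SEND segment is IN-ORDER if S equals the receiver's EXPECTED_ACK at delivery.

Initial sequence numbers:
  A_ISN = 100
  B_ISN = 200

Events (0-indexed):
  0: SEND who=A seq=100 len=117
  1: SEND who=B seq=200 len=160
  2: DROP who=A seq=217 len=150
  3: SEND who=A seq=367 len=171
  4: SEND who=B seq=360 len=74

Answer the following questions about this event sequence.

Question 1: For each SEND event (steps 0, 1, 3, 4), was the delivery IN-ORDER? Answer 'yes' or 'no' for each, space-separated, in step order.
Step 0: SEND seq=100 -> in-order
Step 1: SEND seq=200 -> in-order
Step 3: SEND seq=367 -> out-of-order
Step 4: SEND seq=360 -> in-order

Answer: yes yes no yes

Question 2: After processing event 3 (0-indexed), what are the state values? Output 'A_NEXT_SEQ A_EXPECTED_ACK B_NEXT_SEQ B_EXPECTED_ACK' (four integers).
After event 0: A_seq=217 A_ack=200 B_seq=200 B_ack=217
After event 1: A_seq=217 A_ack=360 B_seq=360 B_ack=217
After event 2: A_seq=367 A_ack=360 B_seq=360 B_ack=217
After event 3: A_seq=538 A_ack=360 B_seq=360 B_ack=217

538 360 360 217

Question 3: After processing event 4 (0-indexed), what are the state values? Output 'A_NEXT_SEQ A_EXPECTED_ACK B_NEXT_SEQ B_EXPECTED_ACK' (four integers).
After event 0: A_seq=217 A_ack=200 B_seq=200 B_ack=217
After event 1: A_seq=217 A_ack=360 B_seq=360 B_ack=217
After event 2: A_seq=367 A_ack=360 B_seq=360 B_ack=217
After event 3: A_seq=538 A_ack=360 B_seq=360 B_ack=217
After event 4: A_seq=538 A_ack=434 B_seq=434 B_ack=217

538 434 434 217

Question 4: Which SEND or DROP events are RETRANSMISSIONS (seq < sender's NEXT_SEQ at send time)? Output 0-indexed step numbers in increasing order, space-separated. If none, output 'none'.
Step 0: SEND seq=100 -> fresh
Step 1: SEND seq=200 -> fresh
Step 2: DROP seq=217 -> fresh
Step 3: SEND seq=367 -> fresh
Step 4: SEND seq=360 -> fresh

Answer: none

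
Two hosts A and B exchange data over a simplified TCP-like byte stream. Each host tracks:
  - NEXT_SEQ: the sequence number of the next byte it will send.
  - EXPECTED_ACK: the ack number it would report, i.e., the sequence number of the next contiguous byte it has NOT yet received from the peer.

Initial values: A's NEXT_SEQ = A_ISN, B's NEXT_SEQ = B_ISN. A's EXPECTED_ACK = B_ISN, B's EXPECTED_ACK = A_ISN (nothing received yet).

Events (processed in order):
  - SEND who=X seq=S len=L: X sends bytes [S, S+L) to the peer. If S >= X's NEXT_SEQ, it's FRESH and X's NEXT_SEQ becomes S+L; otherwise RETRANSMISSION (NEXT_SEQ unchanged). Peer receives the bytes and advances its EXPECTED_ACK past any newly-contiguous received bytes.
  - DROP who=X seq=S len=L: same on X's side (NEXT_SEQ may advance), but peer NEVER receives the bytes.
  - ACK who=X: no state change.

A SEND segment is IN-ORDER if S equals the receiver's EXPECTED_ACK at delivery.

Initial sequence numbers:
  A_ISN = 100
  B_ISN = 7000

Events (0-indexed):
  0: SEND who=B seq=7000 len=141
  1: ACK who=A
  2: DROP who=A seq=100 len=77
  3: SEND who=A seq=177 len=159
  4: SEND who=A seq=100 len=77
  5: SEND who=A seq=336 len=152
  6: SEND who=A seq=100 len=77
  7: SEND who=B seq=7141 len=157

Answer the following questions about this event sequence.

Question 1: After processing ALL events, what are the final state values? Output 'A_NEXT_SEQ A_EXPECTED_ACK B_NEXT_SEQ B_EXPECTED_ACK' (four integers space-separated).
After event 0: A_seq=100 A_ack=7141 B_seq=7141 B_ack=100
After event 1: A_seq=100 A_ack=7141 B_seq=7141 B_ack=100
After event 2: A_seq=177 A_ack=7141 B_seq=7141 B_ack=100
After event 3: A_seq=336 A_ack=7141 B_seq=7141 B_ack=100
After event 4: A_seq=336 A_ack=7141 B_seq=7141 B_ack=336
After event 5: A_seq=488 A_ack=7141 B_seq=7141 B_ack=488
After event 6: A_seq=488 A_ack=7141 B_seq=7141 B_ack=488
After event 7: A_seq=488 A_ack=7298 B_seq=7298 B_ack=488

Answer: 488 7298 7298 488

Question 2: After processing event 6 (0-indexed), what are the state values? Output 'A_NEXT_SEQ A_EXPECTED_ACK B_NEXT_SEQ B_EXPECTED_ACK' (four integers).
After event 0: A_seq=100 A_ack=7141 B_seq=7141 B_ack=100
After event 1: A_seq=100 A_ack=7141 B_seq=7141 B_ack=100
After event 2: A_seq=177 A_ack=7141 B_seq=7141 B_ack=100
After event 3: A_seq=336 A_ack=7141 B_seq=7141 B_ack=100
After event 4: A_seq=336 A_ack=7141 B_seq=7141 B_ack=336
After event 5: A_seq=488 A_ack=7141 B_seq=7141 B_ack=488
After event 6: A_seq=488 A_ack=7141 B_seq=7141 B_ack=488

488 7141 7141 488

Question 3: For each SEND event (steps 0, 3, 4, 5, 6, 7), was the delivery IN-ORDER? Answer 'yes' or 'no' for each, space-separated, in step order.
Step 0: SEND seq=7000 -> in-order
Step 3: SEND seq=177 -> out-of-order
Step 4: SEND seq=100 -> in-order
Step 5: SEND seq=336 -> in-order
Step 6: SEND seq=100 -> out-of-order
Step 7: SEND seq=7141 -> in-order

Answer: yes no yes yes no yes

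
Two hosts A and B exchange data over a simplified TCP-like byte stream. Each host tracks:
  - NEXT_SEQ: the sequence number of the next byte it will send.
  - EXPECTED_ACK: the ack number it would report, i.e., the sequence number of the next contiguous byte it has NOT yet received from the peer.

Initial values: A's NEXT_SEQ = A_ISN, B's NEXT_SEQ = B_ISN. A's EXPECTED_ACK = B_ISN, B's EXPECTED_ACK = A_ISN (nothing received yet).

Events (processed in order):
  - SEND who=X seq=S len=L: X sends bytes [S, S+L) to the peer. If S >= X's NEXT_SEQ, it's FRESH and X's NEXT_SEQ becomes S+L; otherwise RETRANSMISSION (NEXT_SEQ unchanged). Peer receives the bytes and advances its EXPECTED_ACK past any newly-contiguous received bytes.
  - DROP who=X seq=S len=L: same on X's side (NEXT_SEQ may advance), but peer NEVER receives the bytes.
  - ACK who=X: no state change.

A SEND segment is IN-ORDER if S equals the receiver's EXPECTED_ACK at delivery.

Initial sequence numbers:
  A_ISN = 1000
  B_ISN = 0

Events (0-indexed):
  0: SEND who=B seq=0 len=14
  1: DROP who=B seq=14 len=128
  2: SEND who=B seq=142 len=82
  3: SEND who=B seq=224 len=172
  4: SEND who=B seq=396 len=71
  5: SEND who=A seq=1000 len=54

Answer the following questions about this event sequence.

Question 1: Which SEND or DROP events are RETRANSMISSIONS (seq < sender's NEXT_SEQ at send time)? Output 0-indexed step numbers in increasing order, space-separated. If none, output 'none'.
Answer: none

Derivation:
Step 0: SEND seq=0 -> fresh
Step 1: DROP seq=14 -> fresh
Step 2: SEND seq=142 -> fresh
Step 3: SEND seq=224 -> fresh
Step 4: SEND seq=396 -> fresh
Step 5: SEND seq=1000 -> fresh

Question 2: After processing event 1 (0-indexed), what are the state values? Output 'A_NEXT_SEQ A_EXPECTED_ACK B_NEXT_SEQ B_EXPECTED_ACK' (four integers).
After event 0: A_seq=1000 A_ack=14 B_seq=14 B_ack=1000
After event 1: A_seq=1000 A_ack=14 B_seq=142 B_ack=1000

1000 14 142 1000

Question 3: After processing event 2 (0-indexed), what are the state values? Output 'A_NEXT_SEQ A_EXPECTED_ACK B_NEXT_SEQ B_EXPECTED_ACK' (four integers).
After event 0: A_seq=1000 A_ack=14 B_seq=14 B_ack=1000
After event 1: A_seq=1000 A_ack=14 B_seq=142 B_ack=1000
After event 2: A_seq=1000 A_ack=14 B_seq=224 B_ack=1000

1000 14 224 1000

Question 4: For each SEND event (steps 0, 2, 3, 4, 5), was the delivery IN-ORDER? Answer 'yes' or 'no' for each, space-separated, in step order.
Step 0: SEND seq=0 -> in-order
Step 2: SEND seq=142 -> out-of-order
Step 3: SEND seq=224 -> out-of-order
Step 4: SEND seq=396 -> out-of-order
Step 5: SEND seq=1000 -> in-order

Answer: yes no no no yes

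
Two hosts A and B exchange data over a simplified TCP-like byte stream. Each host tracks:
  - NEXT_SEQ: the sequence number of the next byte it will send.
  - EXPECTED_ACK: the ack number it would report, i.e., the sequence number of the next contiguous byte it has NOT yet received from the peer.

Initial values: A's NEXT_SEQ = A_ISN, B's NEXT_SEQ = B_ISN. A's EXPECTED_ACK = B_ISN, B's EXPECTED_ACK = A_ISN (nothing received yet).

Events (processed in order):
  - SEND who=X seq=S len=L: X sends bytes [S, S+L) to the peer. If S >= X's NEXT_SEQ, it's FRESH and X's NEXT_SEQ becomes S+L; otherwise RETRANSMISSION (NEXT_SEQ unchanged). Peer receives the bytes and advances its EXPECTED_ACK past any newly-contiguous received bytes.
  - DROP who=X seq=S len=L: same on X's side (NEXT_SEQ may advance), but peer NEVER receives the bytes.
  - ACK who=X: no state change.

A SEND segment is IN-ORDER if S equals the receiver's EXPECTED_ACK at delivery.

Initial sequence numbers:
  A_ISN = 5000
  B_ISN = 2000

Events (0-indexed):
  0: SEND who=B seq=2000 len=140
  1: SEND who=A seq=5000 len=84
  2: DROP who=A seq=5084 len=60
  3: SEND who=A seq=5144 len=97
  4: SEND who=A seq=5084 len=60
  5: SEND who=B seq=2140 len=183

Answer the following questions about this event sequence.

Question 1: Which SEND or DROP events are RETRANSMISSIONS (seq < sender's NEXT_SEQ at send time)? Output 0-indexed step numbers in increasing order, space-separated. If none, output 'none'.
Step 0: SEND seq=2000 -> fresh
Step 1: SEND seq=5000 -> fresh
Step 2: DROP seq=5084 -> fresh
Step 3: SEND seq=5144 -> fresh
Step 4: SEND seq=5084 -> retransmit
Step 5: SEND seq=2140 -> fresh

Answer: 4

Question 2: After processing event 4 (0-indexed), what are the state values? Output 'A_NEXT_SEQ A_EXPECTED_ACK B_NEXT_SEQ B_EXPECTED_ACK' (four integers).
After event 0: A_seq=5000 A_ack=2140 B_seq=2140 B_ack=5000
After event 1: A_seq=5084 A_ack=2140 B_seq=2140 B_ack=5084
After event 2: A_seq=5144 A_ack=2140 B_seq=2140 B_ack=5084
After event 3: A_seq=5241 A_ack=2140 B_seq=2140 B_ack=5084
After event 4: A_seq=5241 A_ack=2140 B_seq=2140 B_ack=5241

5241 2140 2140 5241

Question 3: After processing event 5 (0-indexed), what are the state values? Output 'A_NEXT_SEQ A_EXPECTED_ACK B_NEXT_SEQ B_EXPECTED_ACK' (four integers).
After event 0: A_seq=5000 A_ack=2140 B_seq=2140 B_ack=5000
After event 1: A_seq=5084 A_ack=2140 B_seq=2140 B_ack=5084
After event 2: A_seq=5144 A_ack=2140 B_seq=2140 B_ack=5084
After event 3: A_seq=5241 A_ack=2140 B_seq=2140 B_ack=5084
After event 4: A_seq=5241 A_ack=2140 B_seq=2140 B_ack=5241
After event 5: A_seq=5241 A_ack=2323 B_seq=2323 B_ack=5241

5241 2323 2323 5241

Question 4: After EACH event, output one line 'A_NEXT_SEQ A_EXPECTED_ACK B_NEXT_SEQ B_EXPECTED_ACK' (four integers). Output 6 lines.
5000 2140 2140 5000
5084 2140 2140 5084
5144 2140 2140 5084
5241 2140 2140 5084
5241 2140 2140 5241
5241 2323 2323 5241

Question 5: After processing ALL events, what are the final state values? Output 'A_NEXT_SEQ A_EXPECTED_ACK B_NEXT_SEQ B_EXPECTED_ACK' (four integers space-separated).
Answer: 5241 2323 2323 5241

Derivation:
After event 0: A_seq=5000 A_ack=2140 B_seq=2140 B_ack=5000
After event 1: A_seq=5084 A_ack=2140 B_seq=2140 B_ack=5084
After event 2: A_seq=5144 A_ack=2140 B_seq=2140 B_ack=5084
After event 3: A_seq=5241 A_ack=2140 B_seq=2140 B_ack=5084
After event 4: A_seq=5241 A_ack=2140 B_seq=2140 B_ack=5241
After event 5: A_seq=5241 A_ack=2323 B_seq=2323 B_ack=5241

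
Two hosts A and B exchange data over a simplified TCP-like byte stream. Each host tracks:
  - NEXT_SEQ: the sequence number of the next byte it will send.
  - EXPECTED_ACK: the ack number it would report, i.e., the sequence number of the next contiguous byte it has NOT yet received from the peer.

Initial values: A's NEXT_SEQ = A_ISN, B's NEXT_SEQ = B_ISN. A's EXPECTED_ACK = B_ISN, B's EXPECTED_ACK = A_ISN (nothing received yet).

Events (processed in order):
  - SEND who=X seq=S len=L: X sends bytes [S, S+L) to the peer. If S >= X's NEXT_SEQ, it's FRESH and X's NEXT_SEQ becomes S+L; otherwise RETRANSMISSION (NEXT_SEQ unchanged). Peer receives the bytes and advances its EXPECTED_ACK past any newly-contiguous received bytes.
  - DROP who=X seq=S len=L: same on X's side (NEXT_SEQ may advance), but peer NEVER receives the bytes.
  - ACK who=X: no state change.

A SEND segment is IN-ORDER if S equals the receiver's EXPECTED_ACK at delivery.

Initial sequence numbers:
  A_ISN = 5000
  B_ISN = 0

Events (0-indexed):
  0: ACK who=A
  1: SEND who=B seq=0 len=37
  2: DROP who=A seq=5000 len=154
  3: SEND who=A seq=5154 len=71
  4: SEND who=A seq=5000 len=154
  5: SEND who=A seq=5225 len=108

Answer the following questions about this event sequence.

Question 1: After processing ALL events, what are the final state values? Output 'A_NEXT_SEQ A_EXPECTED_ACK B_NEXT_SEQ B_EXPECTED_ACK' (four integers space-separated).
After event 0: A_seq=5000 A_ack=0 B_seq=0 B_ack=5000
After event 1: A_seq=5000 A_ack=37 B_seq=37 B_ack=5000
After event 2: A_seq=5154 A_ack=37 B_seq=37 B_ack=5000
After event 3: A_seq=5225 A_ack=37 B_seq=37 B_ack=5000
After event 4: A_seq=5225 A_ack=37 B_seq=37 B_ack=5225
After event 5: A_seq=5333 A_ack=37 B_seq=37 B_ack=5333

Answer: 5333 37 37 5333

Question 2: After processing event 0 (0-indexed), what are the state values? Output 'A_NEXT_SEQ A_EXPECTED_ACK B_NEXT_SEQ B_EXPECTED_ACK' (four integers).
After event 0: A_seq=5000 A_ack=0 B_seq=0 B_ack=5000

5000 0 0 5000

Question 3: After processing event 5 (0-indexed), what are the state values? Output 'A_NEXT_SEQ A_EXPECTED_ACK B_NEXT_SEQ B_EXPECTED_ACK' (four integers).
After event 0: A_seq=5000 A_ack=0 B_seq=0 B_ack=5000
After event 1: A_seq=5000 A_ack=37 B_seq=37 B_ack=5000
After event 2: A_seq=5154 A_ack=37 B_seq=37 B_ack=5000
After event 3: A_seq=5225 A_ack=37 B_seq=37 B_ack=5000
After event 4: A_seq=5225 A_ack=37 B_seq=37 B_ack=5225
After event 5: A_seq=5333 A_ack=37 B_seq=37 B_ack=5333

5333 37 37 5333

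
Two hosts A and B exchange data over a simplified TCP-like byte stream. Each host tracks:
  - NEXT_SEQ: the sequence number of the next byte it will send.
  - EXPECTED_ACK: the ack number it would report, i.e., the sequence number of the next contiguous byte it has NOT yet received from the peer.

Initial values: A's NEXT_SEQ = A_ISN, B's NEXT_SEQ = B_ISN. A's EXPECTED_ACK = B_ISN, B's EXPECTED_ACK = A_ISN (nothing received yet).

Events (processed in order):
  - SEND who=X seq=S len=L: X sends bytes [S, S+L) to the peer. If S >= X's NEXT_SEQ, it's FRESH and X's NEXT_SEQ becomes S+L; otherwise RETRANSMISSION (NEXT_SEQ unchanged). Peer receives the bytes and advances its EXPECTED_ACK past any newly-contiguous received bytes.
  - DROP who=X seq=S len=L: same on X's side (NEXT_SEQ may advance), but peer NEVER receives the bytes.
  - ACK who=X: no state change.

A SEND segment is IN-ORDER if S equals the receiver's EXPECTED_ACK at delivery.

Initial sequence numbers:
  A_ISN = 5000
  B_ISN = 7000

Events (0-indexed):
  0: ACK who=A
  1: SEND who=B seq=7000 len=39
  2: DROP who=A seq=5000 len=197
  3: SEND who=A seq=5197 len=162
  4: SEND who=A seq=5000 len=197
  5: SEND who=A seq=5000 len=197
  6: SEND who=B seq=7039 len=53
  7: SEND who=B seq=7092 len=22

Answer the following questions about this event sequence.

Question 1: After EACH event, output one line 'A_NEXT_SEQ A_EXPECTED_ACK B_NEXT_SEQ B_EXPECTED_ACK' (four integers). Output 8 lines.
5000 7000 7000 5000
5000 7039 7039 5000
5197 7039 7039 5000
5359 7039 7039 5000
5359 7039 7039 5359
5359 7039 7039 5359
5359 7092 7092 5359
5359 7114 7114 5359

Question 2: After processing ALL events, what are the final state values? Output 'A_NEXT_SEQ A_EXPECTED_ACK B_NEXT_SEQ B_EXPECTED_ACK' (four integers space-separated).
After event 0: A_seq=5000 A_ack=7000 B_seq=7000 B_ack=5000
After event 1: A_seq=5000 A_ack=7039 B_seq=7039 B_ack=5000
After event 2: A_seq=5197 A_ack=7039 B_seq=7039 B_ack=5000
After event 3: A_seq=5359 A_ack=7039 B_seq=7039 B_ack=5000
After event 4: A_seq=5359 A_ack=7039 B_seq=7039 B_ack=5359
After event 5: A_seq=5359 A_ack=7039 B_seq=7039 B_ack=5359
After event 6: A_seq=5359 A_ack=7092 B_seq=7092 B_ack=5359
After event 7: A_seq=5359 A_ack=7114 B_seq=7114 B_ack=5359

Answer: 5359 7114 7114 5359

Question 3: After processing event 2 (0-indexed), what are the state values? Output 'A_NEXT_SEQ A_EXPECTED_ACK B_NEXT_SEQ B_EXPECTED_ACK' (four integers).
After event 0: A_seq=5000 A_ack=7000 B_seq=7000 B_ack=5000
After event 1: A_seq=5000 A_ack=7039 B_seq=7039 B_ack=5000
After event 2: A_seq=5197 A_ack=7039 B_seq=7039 B_ack=5000

5197 7039 7039 5000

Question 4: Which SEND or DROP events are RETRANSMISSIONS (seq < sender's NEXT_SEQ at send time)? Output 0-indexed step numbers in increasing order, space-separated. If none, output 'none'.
Step 1: SEND seq=7000 -> fresh
Step 2: DROP seq=5000 -> fresh
Step 3: SEND seq=5197 -> fresh
Step 4: SEND seq=5000 -> retransmit
Step 5: SEND seq=5000 -> retransmit
Step 6: SEND seq=7039 -> fresh
Step 7: SEND seq=7092 -> fresh

Answer: 4 5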